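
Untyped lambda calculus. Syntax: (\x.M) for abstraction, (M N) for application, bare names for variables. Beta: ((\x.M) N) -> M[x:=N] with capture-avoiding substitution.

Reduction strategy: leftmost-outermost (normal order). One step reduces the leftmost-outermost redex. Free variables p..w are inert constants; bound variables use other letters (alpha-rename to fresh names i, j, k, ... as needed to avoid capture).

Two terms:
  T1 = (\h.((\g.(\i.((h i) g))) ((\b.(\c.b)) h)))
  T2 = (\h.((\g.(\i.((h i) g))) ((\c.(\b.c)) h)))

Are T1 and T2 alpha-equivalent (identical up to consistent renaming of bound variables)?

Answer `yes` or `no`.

Answer: yes

Derivation:
Term 1: (\h.((\g.(\i.((h i) g))) ((\b.(\c.b)) h)))
Term 2: (\h.((\g.(\i.((h i) g))) ((\c.(\b.c)) h)))
Alpha-equivalence: compare structure up to binder renaming.
Result: True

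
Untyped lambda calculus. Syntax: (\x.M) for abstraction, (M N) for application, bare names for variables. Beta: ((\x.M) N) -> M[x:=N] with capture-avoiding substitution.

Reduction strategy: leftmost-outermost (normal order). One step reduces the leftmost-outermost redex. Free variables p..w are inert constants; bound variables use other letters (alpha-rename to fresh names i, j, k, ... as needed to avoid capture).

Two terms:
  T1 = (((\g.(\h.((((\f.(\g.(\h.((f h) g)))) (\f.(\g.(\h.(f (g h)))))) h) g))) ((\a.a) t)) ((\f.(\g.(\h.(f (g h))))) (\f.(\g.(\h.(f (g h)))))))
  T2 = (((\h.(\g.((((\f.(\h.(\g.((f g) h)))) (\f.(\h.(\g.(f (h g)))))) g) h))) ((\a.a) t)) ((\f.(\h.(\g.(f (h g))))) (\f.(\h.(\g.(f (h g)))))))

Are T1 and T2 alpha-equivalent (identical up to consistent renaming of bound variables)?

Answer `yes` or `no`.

Term 1: (((\g.(\h.((((\f.(\g.(\h.((f h) g)))) (\f.(\g.(\h.(f (g h)))))) h) g))) ((\a.a) t)) ((\f.(\g.(\h.(f (g h))))) (\f.(\g.(\h.(f (g h)))))))
Term 2: (((\h.(\g.((((\f.(\h.(\g.((f g) h)))) (\f.(\h.(\g.(f (h g)))))) g) h))) ((\a.a) t)) ((\f.(\h.(\g.(f (h g))))) (\f.(\h.(\g.(f (h g)))))))
Alpha-equivalence: compare structure up to binder renaming.
Result: True

Answer: yes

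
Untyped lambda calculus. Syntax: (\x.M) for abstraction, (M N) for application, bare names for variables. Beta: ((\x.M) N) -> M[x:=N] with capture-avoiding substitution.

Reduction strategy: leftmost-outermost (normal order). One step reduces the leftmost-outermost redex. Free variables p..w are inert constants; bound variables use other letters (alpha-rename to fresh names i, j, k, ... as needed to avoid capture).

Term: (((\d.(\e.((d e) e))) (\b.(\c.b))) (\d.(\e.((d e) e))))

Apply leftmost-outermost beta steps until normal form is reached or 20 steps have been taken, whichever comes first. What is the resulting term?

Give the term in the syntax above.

Answer: (\d.(\e.((d e) e)))

Derivation:
Step 0: (((\d.(\e.((d e) e))) (\b.(\c.b))) (\d.(\e.((d e) e))))
Step 1: ((\e.(((\b.(\c.b)) e) e)) (\d.(\e.((d e) e))))
Step 2: (((\b.(\c.b)) (\d.(\e.((d e) e)))) (\d.(\e.((d e) e))))
Step 3: ((\c.(\d.(\e.((d e) e)))) (\d.(\e.((d e) e))))
Step 4: (\d.(\e.((d e) e)))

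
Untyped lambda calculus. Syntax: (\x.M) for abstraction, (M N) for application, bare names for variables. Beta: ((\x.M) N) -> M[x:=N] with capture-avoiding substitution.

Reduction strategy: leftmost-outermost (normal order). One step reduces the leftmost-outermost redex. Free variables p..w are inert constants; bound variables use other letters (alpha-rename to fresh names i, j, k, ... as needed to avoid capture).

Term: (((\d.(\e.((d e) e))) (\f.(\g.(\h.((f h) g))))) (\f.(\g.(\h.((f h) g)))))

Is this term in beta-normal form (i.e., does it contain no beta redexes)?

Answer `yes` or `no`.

Term: (((\d.(\e.((d e) e))) (\f.(\g.(\h.((f h) g))))) (\f.(\g.(\h.((f h) g)))))
Found 1 beta redex(es).

Answer: no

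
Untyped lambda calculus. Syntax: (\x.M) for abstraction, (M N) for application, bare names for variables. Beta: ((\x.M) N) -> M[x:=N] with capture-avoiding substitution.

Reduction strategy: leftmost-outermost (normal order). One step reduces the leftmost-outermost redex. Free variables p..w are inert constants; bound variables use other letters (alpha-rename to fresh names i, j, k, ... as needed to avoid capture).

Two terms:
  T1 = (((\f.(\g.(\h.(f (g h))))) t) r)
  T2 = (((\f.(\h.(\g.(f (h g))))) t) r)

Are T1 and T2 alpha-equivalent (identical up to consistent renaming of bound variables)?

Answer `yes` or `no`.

Answer: yes

Derivation:
Term 1: (((\f.(\g.(\h.(f (g h))))) t) r)
Term 2: (((\f.(\h.(\g.(f (h g))))) t) r)
Alpha-equivalence: compare structure up to binder renaming.
Result: True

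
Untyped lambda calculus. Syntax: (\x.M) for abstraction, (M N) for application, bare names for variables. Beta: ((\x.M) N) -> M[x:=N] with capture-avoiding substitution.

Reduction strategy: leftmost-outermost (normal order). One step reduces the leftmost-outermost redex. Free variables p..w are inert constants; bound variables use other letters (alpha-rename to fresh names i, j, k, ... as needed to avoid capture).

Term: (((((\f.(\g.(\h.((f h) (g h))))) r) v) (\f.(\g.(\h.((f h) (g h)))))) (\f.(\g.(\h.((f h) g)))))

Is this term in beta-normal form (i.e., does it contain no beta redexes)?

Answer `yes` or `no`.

Term: (((((\f.(\g.(\h.((f h) (g h))))) r) v) (\f.(\g.(\h.((f h) (g h)))))) (\f.(\g.(\h.((f h) g)))))
Found 1 beta redex(es).

Answer: no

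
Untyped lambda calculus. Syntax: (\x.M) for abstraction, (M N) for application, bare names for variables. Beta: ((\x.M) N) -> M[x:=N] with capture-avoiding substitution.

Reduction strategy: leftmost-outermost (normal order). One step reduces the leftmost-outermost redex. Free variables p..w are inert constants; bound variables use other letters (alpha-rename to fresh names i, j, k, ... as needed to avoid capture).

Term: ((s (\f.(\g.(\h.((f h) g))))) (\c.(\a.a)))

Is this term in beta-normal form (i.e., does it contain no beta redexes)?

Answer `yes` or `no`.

Term: ((s (\f.(\g.(\h.((f h) g))))) (\c.(\a.a)))
No beta redexes found.

Answer: yes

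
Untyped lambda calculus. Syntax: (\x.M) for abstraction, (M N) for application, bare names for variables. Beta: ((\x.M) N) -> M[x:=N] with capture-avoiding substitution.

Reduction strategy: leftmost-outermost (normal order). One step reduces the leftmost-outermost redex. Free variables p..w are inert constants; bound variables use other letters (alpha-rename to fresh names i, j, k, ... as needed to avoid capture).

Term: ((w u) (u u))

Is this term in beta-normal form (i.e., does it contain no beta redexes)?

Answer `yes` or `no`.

Answer: yes

Derivation:
Term: ((w u) (u u))
No beta redexes found.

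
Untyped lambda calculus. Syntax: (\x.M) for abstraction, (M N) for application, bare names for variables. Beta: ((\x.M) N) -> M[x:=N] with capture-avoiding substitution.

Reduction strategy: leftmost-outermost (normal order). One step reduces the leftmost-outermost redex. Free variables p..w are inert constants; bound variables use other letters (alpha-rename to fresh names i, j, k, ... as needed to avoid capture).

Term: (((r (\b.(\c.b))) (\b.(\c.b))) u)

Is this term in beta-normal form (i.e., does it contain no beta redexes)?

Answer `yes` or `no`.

Answer: yes

Derivation:
Term: (((r (\b.(\c.b))) (\b.(\c.b))) u)
No beta redexes found.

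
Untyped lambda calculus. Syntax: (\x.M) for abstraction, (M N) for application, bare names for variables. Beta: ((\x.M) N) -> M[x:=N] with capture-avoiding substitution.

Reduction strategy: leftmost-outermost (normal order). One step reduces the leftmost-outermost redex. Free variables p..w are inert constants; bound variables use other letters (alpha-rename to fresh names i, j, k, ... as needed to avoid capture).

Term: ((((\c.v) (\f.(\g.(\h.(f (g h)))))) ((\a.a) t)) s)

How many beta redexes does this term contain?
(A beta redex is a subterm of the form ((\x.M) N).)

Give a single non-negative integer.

Answer: 2

Derivation:
Term: ((((\c.v) (\f.(\g.(\h.(f (g h)))))) ((\a.a) t)) s)
  Redex: ((\c.v) (\f.(\g.(\h.(f (g h))))))
  Redex: ((\a.a) t)
Total redexes: 2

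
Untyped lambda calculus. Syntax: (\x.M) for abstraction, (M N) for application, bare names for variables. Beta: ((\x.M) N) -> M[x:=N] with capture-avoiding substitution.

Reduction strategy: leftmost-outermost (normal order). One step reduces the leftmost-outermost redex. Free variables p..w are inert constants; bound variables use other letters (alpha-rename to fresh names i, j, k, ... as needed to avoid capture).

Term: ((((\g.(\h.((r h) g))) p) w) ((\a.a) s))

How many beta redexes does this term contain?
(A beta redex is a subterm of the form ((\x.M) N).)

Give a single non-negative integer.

Answer: 2

Derivation:
Term: ((((\g.(\h.((r h) g))) p) w) ((\a.a) s))
  Redex: ((\g.(\h.((r h) g))) p)
  Redex: ((\a.a) s)
Total redexes: 2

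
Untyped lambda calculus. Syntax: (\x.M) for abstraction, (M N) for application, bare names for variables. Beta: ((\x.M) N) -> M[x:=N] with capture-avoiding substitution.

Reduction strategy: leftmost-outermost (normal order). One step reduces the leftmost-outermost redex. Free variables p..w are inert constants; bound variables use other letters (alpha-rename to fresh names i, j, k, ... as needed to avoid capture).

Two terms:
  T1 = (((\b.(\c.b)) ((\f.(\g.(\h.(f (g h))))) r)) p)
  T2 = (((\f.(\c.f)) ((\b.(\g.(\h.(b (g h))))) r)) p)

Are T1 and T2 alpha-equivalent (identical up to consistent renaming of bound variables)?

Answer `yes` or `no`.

Term 1: (((\b.(\c.b)) ((\f.(\g.(\h.(f (g h))))) r)) p)
Term 2: (((\f.(\c.f)) ((\b.(\g.(\h.(b (g h))))) r)) p)
Alpha-equivalence: compare structure up to binder renaming.
Result: True

Answer: yes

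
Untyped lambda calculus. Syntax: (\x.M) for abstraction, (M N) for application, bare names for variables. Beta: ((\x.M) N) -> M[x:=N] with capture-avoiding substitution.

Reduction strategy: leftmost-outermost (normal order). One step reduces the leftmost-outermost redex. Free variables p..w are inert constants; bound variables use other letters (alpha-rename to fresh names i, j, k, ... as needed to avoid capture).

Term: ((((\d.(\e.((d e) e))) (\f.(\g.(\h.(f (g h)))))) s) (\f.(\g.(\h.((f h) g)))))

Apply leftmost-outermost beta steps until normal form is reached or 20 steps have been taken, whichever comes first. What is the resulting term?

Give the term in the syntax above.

Step 0: ((((\d.(\e.((d e) e))) (\f.(\g.(\h.(f (g h)))))) s) (\f.(\g.(\h.((f h) g)))))
Step 1: (((\e.(((\f.(\g.(\h.(f (g h))))) e) e)) s) (\f.(\g.(\h.((f h) g)))))
Step 2: ((((\f.(\g.(\h.(f (g h))))) s) s) (\f.(\g.(\h.((f h) g)))))
Step 3: (((\g.(\h.(s (g h)))) s) (\f.(\g.(\h.((f h) g)))))
Step 4: ((\h.(s (s h))) (\f.(\g.(\h.((f h) g)))))
Step 5: (s (s (\f.(\g.(\h.((f h) g))))))

Answer: (s (s (\f.(\g.(\h.((f h) g))))))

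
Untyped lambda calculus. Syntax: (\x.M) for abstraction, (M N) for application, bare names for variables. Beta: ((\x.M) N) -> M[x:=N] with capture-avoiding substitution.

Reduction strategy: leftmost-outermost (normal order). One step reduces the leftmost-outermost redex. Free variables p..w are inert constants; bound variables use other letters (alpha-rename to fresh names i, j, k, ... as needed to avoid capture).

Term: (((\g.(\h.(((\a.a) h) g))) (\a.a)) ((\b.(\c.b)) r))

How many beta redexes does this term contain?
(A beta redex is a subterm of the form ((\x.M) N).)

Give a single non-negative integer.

Term: (((\g.(\h.(((\a.a) h) g))) (\a.a)) ((\b.(\c.b)) r))
  Redex: ((\g.(\h.(((\a.a) h) g))) (\a.a))
  Redex: ((\a.a) h)
  Redex: ((\b.(\c.b)) r)
Total redexes: 3

Answer: 3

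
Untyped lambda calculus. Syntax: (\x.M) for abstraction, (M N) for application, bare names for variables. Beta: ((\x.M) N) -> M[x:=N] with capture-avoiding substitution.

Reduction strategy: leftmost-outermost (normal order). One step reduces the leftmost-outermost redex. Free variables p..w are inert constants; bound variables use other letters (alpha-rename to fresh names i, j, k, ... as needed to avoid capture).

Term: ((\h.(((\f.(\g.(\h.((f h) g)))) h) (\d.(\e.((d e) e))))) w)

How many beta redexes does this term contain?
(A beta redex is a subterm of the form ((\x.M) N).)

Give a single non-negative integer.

Term: ((\h.(((\f.(\g.(\h.((f h) g)))) h) (\d.(\e.((d e) e))))) w)
  Redex: ((\h.(((\f.(\g.(\h.((f h) g)))) h) (\d.(\e.((d e) e))))) w)
  Redex: ((\f.(\g.(\h.((f h) g)))) h)
Total redexes: 2

Answer: 2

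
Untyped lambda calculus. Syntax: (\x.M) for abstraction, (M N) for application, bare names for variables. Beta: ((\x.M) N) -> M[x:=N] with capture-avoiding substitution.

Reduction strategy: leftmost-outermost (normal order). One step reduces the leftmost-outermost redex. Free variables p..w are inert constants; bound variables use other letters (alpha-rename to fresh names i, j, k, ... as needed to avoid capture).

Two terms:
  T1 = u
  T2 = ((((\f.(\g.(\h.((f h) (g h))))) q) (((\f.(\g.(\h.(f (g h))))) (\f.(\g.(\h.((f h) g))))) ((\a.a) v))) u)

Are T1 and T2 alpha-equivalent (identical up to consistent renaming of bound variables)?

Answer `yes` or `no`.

Term 1: u
Term 2: ((((\f.(\g.(\h.((f h) (g h))))) q) (((\f.(\g.(\h.(f (g h))))) (\f.(\g.(\h.((f h) g))))) ((\a.a) v))) u)
Alpha-equivalence: compare structure up to binder renaming.
Result: False

Answer: no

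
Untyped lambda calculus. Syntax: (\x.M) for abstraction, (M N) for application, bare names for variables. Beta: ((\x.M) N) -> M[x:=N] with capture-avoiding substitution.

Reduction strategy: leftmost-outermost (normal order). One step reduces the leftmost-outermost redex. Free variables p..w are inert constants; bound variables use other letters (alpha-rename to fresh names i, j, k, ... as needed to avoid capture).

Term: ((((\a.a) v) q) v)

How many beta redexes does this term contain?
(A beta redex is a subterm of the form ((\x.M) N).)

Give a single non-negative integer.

Term: ((((\a.a) v) q) v)
  Redex: ((\a.a) v)
Total redexes: 1

Answer: 1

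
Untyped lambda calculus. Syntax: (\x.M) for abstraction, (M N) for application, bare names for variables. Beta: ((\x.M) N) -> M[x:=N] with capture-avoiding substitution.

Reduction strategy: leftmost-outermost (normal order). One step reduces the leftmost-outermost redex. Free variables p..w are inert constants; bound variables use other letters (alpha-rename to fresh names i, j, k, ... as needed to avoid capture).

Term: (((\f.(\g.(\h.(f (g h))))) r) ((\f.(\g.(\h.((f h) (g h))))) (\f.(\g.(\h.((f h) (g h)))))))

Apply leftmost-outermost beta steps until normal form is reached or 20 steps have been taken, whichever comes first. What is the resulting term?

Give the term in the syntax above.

Step 0: (((\f.(\g.(\h.(f (g h))))) r) ((\f.(\g.(\h.((f h) (g h))))) (\f.(\g.(\h.((f h) (g h)))))))
Step 1: ((\g.(\h.(r (g h)))) ((\f.(\g.(\h.((f h) (g h))))) (\f.(\g.(\h.((f h) (g h)))))))
Step 2: (\h.(r (((\f.(\g.(\h.((f h) (g h))))) (\f.(\g.(\h.((f h) (g h)))))) h)))
Step 3: (\h.(r ((\g.(\h.(((\f.(\g.(\h.((f h) (g h))))) h) (g h)))) h)))
Step 4: (\h.(r (\i.(((\f.(\g.(\h.((f h) (g h))))) i) (h i)))))
Step 5: (\h.(r (\i.((\g.(\h.((i h) (g h)))) (h i)))))
Step 6: (\h.(r (\i.(\j.((i j) ((h i) j))))))

Answer: (\h.(r (\i.(\j.((i j) ((h i) j))))))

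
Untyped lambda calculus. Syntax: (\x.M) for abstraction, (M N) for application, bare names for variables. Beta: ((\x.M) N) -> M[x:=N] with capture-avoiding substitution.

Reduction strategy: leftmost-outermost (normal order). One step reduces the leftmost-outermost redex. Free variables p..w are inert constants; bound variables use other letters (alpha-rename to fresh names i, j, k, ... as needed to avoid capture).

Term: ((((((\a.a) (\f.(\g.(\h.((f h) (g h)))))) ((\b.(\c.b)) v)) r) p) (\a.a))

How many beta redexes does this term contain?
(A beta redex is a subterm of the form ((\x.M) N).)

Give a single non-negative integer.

Answer: 2

Derivation:
Term: ((((((\a.a) (\f.(\g.(\h.((f h) (g h)))))) ((\b.(\c.b)) v)) r) p) (\a.a))
  Redex: ((\a.a) (\f.(\g.(\h.((f h) (g h))))))
  Redex: ((\b.(\c.b)) v)
Total redexes: 2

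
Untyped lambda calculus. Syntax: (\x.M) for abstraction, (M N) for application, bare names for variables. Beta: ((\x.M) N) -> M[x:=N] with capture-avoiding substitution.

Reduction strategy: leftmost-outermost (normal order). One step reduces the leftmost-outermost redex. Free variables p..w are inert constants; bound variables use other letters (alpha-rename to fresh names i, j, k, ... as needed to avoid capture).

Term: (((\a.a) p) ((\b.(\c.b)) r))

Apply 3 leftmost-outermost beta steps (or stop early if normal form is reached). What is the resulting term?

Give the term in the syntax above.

Answer: (p (\c.r))

Derivation:
Step 0: (((\a.a) p) ((\b.(\c.b)) r))
Step 1: (p ((\b.(\c.b)) r))
Step 2: (p (\c.r))
Step 3: (normal form reached)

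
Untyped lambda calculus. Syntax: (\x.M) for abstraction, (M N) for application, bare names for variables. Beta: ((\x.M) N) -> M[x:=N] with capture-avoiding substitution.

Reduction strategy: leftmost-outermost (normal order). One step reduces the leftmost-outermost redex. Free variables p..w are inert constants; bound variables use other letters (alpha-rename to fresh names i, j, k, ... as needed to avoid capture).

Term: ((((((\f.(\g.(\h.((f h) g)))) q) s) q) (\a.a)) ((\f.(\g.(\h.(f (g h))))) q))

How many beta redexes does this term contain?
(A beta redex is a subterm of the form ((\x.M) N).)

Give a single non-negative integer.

Term: ((((((\f.(\g.(\h.((f h) g)))) q) s) q) (\a.a)) ((\f.(\g.(\h.(f (g h))))) q))
  Redex: ((\f.(\g.(\h.((f h) g)))) q)
  Redex: ((\f.(\g.(\h.(f (g h))))) q)
Total redexes: 2

Answer: 2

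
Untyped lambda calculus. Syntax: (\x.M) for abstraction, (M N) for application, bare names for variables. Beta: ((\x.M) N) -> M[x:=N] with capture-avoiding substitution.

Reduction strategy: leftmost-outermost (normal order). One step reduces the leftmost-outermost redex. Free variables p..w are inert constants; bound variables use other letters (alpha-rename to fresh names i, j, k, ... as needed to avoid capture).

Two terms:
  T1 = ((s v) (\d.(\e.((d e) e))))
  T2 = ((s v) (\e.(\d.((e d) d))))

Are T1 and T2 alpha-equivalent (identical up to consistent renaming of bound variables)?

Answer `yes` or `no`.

Answer: yes

Derivation:
Term 1: ((s v) (\d.(\e.((d e) e))))
Term 2: ((s v) (\e.(\d.((e d) d))))
Alpha-equivalence: compare structure up to binder renaming.
Result: True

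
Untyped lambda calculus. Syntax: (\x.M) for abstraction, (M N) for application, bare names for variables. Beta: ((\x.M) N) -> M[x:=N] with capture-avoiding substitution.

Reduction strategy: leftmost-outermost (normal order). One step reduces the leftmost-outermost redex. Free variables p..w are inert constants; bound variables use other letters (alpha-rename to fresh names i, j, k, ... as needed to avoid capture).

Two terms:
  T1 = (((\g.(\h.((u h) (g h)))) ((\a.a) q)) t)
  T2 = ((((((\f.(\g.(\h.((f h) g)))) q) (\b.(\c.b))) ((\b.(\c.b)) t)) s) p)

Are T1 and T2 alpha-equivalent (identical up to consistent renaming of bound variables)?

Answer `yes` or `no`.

Answer: no

Derivation:
Term 1: (((\g.(\h.((u h) (g h)))) ((\a.a) q)) t)
Term 2: ((((((\f.(\g.(\h.((f h) g)))) q) (\b.(\c.b))) ((\b.(\c.b)) t)) s) p)
Alpha-equivalence: compare structure up to binder renaming.
Result: False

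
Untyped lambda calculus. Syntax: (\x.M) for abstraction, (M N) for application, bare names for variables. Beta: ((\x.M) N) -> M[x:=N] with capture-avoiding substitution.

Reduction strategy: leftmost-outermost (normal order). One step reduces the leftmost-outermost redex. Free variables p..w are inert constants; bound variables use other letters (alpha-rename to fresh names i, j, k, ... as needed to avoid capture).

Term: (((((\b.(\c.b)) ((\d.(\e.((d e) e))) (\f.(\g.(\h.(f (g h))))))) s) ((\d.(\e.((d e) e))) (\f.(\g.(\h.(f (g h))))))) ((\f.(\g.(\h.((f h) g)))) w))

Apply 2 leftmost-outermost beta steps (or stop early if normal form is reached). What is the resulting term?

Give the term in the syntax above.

Step 0: (((((\b.(\c.b)) ((\d.(\e.((d e) e))) (\f.(\g.(\h.(f (g h))))))) s) ((\d.(\e.((d e) e))) (\f.(\g.(\h.(f (g h))))))) ((\f.(\g.(\h.((f h) g)))) w))
Step 1: ((((\c.((\d.(\e.((d e) e))) (\f.(\g.(\h.(f (g h))))))) s) ((\d.(\e.((d e) e))) (\f.(\g.(\h.(f (g h))))))) ((\f.(\g.(\h.((f h) g)))) w))
Step 2: ((((\d.(\e.((d e) e))) (\f.(\g.(\h.(f (g h)))))) ((\d.(\e.((d e) e))) (\f.(\g.(\h.(f (g h))))))) ((\f.(\g.(\h.((f h) g)))) w))

Answer: ((((\d.(\e.((d e) e))) (\f.(\g.(\h.(f (g h)))))) ((\d.(\e.((d e) e))) (\f.(\g.(\h.(f (g h))))))) ((\f.(\g.(\h.((f h) g)))) w))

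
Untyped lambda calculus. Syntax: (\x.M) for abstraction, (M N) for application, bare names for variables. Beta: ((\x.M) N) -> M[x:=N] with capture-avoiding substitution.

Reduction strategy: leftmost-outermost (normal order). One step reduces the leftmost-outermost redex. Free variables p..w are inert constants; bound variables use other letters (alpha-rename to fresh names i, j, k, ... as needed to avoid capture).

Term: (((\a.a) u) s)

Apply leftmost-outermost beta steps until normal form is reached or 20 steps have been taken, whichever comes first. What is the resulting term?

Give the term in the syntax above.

Answer: (u s)

Derivation:
Step 0: (((\a.a) u) s)
Step 1: (u s)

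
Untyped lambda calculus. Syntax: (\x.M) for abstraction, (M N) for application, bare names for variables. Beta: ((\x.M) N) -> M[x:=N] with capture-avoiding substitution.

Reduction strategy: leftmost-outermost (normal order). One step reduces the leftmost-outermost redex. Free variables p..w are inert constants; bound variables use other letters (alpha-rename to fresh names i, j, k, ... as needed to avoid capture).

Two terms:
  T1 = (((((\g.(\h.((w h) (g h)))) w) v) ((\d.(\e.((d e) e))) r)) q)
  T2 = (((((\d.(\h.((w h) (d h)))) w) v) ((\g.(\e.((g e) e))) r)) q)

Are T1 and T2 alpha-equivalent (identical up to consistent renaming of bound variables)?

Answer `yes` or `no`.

Term 1: (((((\g.(\h.((w h) (g h)))) w) v) ((\d.(\e.((d e) e))) r)) q)
Term 2: (((((\d.(\h.((w h) (d h)))) w) v) ((\g.(\e.((g e) e))) r)) q)
Alpha-equivalence: compare structure up to binder renaming.
Result: True

Answer: yes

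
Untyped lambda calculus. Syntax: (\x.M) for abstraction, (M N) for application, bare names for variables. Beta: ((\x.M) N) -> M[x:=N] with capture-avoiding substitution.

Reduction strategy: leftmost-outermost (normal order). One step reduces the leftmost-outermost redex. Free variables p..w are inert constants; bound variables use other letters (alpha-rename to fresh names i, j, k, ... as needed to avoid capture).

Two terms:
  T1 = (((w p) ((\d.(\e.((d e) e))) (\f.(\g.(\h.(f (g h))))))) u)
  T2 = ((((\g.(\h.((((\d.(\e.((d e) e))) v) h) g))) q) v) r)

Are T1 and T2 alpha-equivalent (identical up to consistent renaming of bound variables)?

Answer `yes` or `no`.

Answer: no

Derivation:
Term 1: (((w p) ((\d.(\e.((d e) e))) (\f.(\g.(\h.(f (g h))))))) u)
Term 2: ((((\g.(\h.((((\d.(\e.((d e) e))) v) h) g))) q) v) r)
Alpha-equivalence: compare structure up to binder renaming.
Result: False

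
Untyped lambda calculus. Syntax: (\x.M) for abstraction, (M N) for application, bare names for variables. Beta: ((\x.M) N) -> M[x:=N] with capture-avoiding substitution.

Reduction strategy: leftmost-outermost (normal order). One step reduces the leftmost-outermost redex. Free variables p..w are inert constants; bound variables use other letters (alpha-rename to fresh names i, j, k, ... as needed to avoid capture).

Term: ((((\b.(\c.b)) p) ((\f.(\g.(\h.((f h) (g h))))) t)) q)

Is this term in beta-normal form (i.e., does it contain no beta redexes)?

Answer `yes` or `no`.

Term: ((((\b.(\c.b)) p) ((\f.(\g.(\h.((f h) (g h))))) t)) q)
Found 2 beta redex(es).

Answer: no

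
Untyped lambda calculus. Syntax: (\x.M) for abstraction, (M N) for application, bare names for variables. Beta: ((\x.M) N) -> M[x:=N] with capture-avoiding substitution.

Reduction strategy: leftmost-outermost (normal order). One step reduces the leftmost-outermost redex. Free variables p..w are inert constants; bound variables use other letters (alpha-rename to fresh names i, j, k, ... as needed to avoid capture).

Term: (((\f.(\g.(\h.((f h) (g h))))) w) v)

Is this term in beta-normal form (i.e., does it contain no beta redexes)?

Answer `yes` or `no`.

Answer: no

Derivation:
Term: (((\f.(\g.(\h.((f h) (g h))))) w) v)
Found 1 beta redex(es).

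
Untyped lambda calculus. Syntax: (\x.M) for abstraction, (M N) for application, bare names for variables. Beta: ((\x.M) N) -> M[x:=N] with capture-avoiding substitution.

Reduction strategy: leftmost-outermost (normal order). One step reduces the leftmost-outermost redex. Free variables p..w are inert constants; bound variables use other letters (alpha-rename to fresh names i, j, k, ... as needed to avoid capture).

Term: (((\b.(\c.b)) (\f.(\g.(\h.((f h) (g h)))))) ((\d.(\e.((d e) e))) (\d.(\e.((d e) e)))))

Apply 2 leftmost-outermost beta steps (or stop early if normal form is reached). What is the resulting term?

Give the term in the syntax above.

Step 0: (((\b.(\c.b)) (\f.(\g.(\h.((f h) (g h)))))) ((\d.(\e.((d e) e))) (\d.(\e.((d e) e)))))
Step 1: ((\c.(\f.(\g.(\h.((f h) (g h)))))) ((\d.(\e.((d e) e))) (\d.(\e.((d e) e)))))
Step 2: (\f.(\g.(\h.((f h) (g h)))))

Answer: (\f.(\g.(\h.((f h) (g h)))))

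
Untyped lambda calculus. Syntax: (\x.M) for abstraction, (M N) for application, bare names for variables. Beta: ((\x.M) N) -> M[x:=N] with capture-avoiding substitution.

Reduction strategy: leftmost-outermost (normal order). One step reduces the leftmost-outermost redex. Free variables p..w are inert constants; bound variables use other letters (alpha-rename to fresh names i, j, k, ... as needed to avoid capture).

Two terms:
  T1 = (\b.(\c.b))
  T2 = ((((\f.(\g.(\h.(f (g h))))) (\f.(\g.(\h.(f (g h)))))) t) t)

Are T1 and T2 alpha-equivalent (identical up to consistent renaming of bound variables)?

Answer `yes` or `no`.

Term 1: (\b.(\c.b))
Term 2: ((((\f.(\g.(\h.(f (g h))))) (\f.(\g.(\h.(f (g h)))))) t) t)
Alpha-equivalence: compare structure up to binder renaming.
Result: False

Answer: no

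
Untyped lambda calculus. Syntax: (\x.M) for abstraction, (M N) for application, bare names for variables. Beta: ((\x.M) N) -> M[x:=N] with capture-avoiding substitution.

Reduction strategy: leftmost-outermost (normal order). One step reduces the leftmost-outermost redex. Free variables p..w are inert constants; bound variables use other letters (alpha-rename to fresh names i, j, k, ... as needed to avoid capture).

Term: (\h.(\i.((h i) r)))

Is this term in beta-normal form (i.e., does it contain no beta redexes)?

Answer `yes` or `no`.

Answer: yes

Derivation:
Term: (\h.(\i.((h i) r)))
No beta redexes found.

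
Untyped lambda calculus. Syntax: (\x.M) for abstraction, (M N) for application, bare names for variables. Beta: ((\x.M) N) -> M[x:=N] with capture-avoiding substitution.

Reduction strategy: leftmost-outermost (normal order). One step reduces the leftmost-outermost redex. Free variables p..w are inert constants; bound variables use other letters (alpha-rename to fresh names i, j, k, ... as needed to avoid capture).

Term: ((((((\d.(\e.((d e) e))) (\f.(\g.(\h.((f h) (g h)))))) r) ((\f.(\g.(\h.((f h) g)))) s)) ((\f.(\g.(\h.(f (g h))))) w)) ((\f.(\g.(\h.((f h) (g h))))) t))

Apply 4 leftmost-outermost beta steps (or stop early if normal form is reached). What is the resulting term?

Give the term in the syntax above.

Answer: ((((\h.((r h) (r h))) ((\f.(\g.(\h.((f h) g)))) s)) ((\f.(\g.(\h.(f (g h))))) w)) ((\f.(\g.(\h.((f h) (g h))))) t))

Derivation:
Step 0: ((((((\d.(\e.((d e) e))) (\f.(\g.(\h.((f h) (g h)))))) r) ((\f.(\g.(\h.((f h) g)))) s)) ((\f.(\g.(\h.(f (g h))))) w)) ((\f.(\g.(\h.((f h) (g h))))) t))
Step 1: (((((\e.(((\f.(\g.(\h.((f h) (g h))))) e) e)) r) ((\f.(\g.(\h.((f h) g)))) s)) ((\f.(\g.(\h.(f (g h))))) w)) ((\f.(\g.(\h.((f h) (g h))))) t))
Step 2: ((((((\f.(\g.(\h.((f h) (g h))))) r) r) ((\f.(\g.(\h.((f h) g)))) s)) ((\f.(\g.(\h.(f (g h))))) w)) ((\f.(\g.(\h.((f h) (g h))))) t))
Step 3: (((((\g.(\h.((r h) (g h)))) r) ((\f.(\g.(\h.((f h) g)))) s)) ((\f.(\g.(\h.(f (g h))))) w)) ((\f.(\g.(\h.((f h) (g h))))) t))
Step 4: ((((\h.((r h) (r h))) ((\f.(\g.(\h.((f h) g)))) s)) ((\f.(\g.(\h.(f (g h))))) w)) ((\f.(\g.(\h.((f h) (g h))))) t))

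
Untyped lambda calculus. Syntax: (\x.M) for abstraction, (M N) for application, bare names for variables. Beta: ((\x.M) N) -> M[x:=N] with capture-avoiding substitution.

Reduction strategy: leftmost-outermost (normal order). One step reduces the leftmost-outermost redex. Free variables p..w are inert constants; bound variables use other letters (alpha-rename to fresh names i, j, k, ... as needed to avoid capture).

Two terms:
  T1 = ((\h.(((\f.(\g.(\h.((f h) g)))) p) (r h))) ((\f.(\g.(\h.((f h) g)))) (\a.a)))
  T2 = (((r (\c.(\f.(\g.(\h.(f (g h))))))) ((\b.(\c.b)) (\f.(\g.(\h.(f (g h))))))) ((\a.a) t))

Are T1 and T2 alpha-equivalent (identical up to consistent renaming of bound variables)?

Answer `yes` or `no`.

Answer: no

Derivation:
Term 1: ((\h.(((\f.(\g.(\h.((f h) g)))) p) (r h))) ((\f.(\g.(\h.((f h) g)))) (\a.a)))
Term 2: (((r (\c.(\f.(\g.(\h.(f (g h))))))) ((\b.(\c.b)) (\f.(\g.(\h.(f (g h))))))) ((\a.a) t))
Alpha-equivalence: compare structure up to binder renaming.
Result: False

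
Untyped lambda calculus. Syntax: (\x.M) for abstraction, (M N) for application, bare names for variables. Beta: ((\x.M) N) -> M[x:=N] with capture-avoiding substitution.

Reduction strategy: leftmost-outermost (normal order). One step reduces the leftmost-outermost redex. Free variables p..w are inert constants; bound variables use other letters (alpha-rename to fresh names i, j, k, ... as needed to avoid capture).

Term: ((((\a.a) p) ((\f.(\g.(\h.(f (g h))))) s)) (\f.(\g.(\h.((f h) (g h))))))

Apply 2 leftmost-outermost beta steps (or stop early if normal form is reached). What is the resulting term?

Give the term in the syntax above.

Answer: ((p (\g.(\h.(s (g h))))) (\f.(\g.(\h.((f h) (g h))))))

Derivation:
Step 0: ((((\a.a) p) ((\f.(\g.(\h.(f (g h))))) s)) (\f.(\g.(\h.((f h) (g h))))))
Step 1: ((p ((\f.(\g.(\h.(f (g h))))) s)) (\f.(\g.(\h.((f h) (g h))))))
Step 2: ((p (\g.(\h.(s (g h))))) (\f.(\g.(\h.((f h) (g h))))))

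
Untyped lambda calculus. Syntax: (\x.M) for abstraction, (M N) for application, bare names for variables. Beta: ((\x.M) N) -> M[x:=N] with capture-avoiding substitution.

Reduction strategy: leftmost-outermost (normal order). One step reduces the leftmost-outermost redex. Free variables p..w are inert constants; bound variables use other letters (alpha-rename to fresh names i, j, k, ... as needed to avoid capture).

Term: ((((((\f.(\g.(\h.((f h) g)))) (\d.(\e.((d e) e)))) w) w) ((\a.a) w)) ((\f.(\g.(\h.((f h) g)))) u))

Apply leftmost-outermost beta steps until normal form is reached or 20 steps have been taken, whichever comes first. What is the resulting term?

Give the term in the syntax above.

Step 0: ((((((\f.(\g.(\h.((f h) g)))) (\d.(\e.((d e) e)))) w) w) ((\a.a) w)) ((\f.(\g.(\h.((f h) g)))) u))
Step 1: (((((\g.(\h.(((\d.(\e.((d e) e))) h) g))) w) w) ((\a.a) w)) ((\f.(\g.(\h.((f h) g)))) u))
Step 2: ((((\h.(((\d.(\e.((d e) e))) h) w)) w) ((\a.a) w)) ((\f.(\g.(\h.((f h) g)))) u))
Step 3: (((((\d.(\e.((d e) e))) w) w) ((\a.a) w)) ((\f.(\g.(\h.((f h) g)))) u))
Step 4: ((((\e.((w e) e)) w) ((\a.a) w)) ((\f.(\g.(\h.((f h) g)))) u))
Step 5: ((((w w) w) ((\a.a) w)) ((\f.(\g.(\h.((f h) g)))) u))
Step 6: ((((w w) w) w) ((\f.(\g.(\h.((f h) g)))) u))
Step 7: ((((w w) w) w) (\g.(\h.((u h) g))))

Answer: ((((w w) w) w) (\g.(\h.((u h) g))))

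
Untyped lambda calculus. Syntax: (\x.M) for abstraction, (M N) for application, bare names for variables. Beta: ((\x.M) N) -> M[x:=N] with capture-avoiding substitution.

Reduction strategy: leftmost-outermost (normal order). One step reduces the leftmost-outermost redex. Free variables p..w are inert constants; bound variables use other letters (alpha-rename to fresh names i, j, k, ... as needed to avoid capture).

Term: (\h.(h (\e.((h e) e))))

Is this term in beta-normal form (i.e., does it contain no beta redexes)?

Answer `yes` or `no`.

Answer: yes

Derivation:
Term: (\h.(h (\e.((h e) e))))
No beta redexes found.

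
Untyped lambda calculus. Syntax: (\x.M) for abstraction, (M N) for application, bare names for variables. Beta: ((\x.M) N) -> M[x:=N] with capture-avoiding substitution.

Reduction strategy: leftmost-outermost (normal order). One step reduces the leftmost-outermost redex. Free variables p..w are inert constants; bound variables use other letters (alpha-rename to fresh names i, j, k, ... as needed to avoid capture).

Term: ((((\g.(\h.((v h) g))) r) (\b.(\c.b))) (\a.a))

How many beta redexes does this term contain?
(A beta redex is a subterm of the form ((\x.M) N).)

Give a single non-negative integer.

Term: ((((\g.(\h.((v h) g))) r) (\b.(\c.b))) (\a.a))
  Redex: ((\g.(\h.((v h) g))) r)
Total redexes: 1

Answer: 1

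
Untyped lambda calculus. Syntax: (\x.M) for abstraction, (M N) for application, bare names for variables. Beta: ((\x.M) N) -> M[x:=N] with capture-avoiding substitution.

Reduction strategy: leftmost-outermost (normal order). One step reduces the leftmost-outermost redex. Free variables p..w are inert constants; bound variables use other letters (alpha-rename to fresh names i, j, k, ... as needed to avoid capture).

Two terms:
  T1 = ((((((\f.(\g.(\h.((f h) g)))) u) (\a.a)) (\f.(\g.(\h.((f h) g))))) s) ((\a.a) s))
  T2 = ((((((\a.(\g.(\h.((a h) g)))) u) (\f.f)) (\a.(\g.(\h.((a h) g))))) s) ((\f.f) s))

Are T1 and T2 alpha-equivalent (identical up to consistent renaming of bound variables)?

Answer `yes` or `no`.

Answer: yes

Derivation:
Term 1: ((((((\f.(\g.(\h.((f h) g)))) u) (\a.a)) (\f.(\g.(\h.((f h) g))))) s) ((\a.a) s))
Term 2: ((((((\a.(\g.(\h.((a h) g)))) u) (\f.f)) (\a.(\g.(\h.((a h) g))))) s) ((\f.f) s))
Alpha-equivalence: compare structure up to binder renaming.
Result: True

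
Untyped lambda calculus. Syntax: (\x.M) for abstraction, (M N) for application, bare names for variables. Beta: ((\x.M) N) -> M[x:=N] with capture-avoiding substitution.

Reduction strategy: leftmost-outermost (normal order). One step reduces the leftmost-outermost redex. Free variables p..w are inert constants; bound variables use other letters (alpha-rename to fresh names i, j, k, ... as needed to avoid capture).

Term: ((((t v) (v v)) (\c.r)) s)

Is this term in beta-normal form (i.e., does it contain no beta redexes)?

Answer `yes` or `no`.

Term: ((((t v) (v v)) (\c.r)) s)
No beta redexes found.

Answer: yes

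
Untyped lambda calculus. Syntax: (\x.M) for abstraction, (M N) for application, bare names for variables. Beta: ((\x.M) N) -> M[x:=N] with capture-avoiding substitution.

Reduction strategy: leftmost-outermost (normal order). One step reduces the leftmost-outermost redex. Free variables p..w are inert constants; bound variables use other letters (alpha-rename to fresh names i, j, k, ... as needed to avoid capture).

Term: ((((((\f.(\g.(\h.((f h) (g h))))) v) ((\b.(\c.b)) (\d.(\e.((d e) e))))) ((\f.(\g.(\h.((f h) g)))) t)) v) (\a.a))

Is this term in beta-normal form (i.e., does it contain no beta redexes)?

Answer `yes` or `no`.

Answer: no

Derivation:
Term: ((((((\f.(\g.(\h.((f h) (g h))))) v) ((\b.(\c.b)) (\d.(\e.((d e) e))))) ((\f.(\g.(\h.((f h) g)))) t)) v) (\a.a))
Found 3 beta redex(es).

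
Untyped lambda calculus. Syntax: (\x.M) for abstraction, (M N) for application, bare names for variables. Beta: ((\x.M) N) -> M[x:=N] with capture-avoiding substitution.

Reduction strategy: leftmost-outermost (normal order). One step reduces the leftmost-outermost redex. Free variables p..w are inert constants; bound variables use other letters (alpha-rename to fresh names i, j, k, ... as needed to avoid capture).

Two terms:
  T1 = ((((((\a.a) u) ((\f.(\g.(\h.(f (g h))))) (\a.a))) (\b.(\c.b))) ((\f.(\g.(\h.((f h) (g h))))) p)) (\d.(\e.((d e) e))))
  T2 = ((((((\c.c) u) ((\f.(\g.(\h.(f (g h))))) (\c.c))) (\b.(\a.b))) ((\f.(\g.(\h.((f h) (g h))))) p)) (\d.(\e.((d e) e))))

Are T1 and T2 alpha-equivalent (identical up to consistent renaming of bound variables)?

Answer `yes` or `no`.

Answer: yes

Derivation:
Term 1: ((((((\a.a) u) ((\f.(\g.(\h.(f (g h))))) (\a.a))) (\b.(\c.b))) ((\f.(\g.(\h.((f h) (g h))))) p)) (\d.(\e.((d e) e))))
Term 2: ((((((\c.c) u) ((\f.(\g.(\h.(f (g h))))) (\c.c))) (\b.(\a.b))) ((\f.(\g.(\h.((f h) (g h))))) p)) (\d.(\e.((d e) e))))
Alpha-equivalence: compare structure up to binder renaming.
Result: True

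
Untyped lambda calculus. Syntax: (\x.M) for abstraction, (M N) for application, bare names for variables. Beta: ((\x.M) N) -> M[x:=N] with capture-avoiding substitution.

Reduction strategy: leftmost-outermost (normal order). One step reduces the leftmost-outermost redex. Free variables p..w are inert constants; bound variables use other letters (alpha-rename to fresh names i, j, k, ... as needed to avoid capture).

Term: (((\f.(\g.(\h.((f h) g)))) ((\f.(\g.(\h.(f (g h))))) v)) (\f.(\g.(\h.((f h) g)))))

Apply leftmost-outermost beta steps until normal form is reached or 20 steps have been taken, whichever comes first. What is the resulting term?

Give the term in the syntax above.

Step 0: (((\f.(\g.(\h.((f h) g)))) ((\f.(\g.(\h.(f (g h))))) v)) (\f.(\g.(\h.((f h) g)))))
Step 1: ((\g.(\h.((((\f.(\g.(\h.(f (g h))))) v) h) g))) (\f.(\g.(\h.((f h) g)))))
Step 2: (\h.((((\f.(\g.(\h.(f (g h))))) v) h) (\f.(\g.(\h.((f h) g))))))
Step 3: (\h.(((\g.(\h.(v (g h)))) h) (\f.(\g.(\h.((f h) g))))))
Step 4: (\h.((\i.(v (h i))) (\f.(\g.(\h.((f h) g))))))
Step 5: (\h.(v (h (\f.(\g.(\h.((f h) g)))))))

Answer: (\h.(v (h (\f.(\g.(\h.((f h) g)))))))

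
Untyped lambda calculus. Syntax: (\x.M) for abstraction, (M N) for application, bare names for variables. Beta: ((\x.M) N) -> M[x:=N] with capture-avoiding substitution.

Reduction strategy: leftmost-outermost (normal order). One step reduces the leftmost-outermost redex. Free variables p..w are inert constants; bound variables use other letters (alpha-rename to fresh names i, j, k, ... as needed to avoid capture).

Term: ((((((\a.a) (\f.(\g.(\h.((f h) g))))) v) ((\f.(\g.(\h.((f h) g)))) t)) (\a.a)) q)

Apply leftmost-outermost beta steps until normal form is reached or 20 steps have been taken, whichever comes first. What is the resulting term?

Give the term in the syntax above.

Answer: (((v (\a.a)) (\g.(\h.((t h) g)))) q)

Derivation:
Step 0: ((((((\a.a) (\f.(\g.(\h.((f h) g))))) v) ((\f.(\g.(\h.((f h) g)))) t)) (\a.a)) q)
Step 1: (((((\f.(\g.(\h.((f h) g)))) v) ((\f.(\g.(\h.((f h) g)))) t)) (\a.a)) q)
Step 2: ((((\g.(\h.((v h) g))) ((\f.(\g.(\h.((f h) g)))) t)) (\a.a)) q)
Step 3: (((\h.((v h) ((\f.(\g.(\h.((f h) g)))) t))) (\a.a)) q)
Step 4: (((v (\a.a)) ((\f.(\g.(\h.((f h) g)))) t)) q)
Step 5: (((v (\a.a)) (\g.(\h.((t h) g)))) q)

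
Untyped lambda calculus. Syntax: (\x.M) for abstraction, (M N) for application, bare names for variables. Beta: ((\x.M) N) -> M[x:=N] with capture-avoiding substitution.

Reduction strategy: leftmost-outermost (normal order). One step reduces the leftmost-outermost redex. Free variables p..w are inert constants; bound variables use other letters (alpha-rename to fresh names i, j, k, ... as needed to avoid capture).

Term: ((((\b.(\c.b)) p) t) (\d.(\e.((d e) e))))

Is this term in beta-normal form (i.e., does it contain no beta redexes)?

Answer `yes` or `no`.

Term: ((((\b.(\c.b)) p) t) (\d.(\e.((d e) e))))
Found 1 beta redex(es).

Answer: no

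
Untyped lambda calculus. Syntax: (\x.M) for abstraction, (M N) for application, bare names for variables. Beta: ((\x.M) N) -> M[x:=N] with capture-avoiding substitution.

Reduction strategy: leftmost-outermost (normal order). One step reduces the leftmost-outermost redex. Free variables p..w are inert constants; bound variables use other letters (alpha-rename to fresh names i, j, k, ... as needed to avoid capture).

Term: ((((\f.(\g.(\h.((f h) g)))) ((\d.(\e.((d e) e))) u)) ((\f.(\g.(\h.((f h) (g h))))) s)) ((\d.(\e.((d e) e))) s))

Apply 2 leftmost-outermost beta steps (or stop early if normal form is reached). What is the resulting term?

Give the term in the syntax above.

Step 0: ((((\f.(\g.(\h.((f h) g)))) ((\d.(\e.((d e) e))) u)) ((\f.(\g.(\h.((f h) (g h))))) s)) ((\d.(\e.((d e) e))) s))
Step 1: (((\g.(\h.((((\d.(\e.((d e) e))) u) h) g))) ((\f.(\g.(\h.((f h) (g h))))) s)) ((\d.(\e.((d e) e))) s))
Step 2: ((\h.((((\d.(\e.((d e) e))) u) h) ((\f.(\g.(\h.((f h) (g h))))) s))) ((\d.(\e.((d e) e))) s))

Answer: ((\h.((((\d.(\e.((d e) e))) u) h) ((\f.(\g.(\h.((f h) (g h))))) s))) ((\d.(\e.((d e) e))) s))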